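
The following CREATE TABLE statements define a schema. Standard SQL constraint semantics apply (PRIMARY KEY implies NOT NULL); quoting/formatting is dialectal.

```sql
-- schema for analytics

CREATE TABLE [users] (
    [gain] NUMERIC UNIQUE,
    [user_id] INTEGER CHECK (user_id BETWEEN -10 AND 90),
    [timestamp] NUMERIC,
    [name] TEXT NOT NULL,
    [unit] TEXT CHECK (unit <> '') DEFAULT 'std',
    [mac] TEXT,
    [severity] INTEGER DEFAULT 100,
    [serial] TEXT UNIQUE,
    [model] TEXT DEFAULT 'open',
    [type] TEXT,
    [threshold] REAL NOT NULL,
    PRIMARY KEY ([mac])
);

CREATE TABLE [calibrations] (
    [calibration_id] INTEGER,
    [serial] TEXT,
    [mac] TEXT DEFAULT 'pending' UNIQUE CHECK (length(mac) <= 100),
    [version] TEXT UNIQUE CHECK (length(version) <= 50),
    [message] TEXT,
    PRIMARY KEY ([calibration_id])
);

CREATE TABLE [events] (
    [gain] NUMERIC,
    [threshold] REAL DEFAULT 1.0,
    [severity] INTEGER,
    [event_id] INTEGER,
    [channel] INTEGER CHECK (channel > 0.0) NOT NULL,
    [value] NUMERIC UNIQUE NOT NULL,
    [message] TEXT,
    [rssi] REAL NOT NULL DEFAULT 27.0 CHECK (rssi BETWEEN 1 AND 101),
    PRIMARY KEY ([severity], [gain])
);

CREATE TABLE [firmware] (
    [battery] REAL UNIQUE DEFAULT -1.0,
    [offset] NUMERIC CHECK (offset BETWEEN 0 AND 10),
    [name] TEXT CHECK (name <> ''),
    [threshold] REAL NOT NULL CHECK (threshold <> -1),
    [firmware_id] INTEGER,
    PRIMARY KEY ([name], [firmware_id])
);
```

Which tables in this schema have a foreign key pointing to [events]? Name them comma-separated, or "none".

none

No REFERENCES clause anywhere in the schema names events.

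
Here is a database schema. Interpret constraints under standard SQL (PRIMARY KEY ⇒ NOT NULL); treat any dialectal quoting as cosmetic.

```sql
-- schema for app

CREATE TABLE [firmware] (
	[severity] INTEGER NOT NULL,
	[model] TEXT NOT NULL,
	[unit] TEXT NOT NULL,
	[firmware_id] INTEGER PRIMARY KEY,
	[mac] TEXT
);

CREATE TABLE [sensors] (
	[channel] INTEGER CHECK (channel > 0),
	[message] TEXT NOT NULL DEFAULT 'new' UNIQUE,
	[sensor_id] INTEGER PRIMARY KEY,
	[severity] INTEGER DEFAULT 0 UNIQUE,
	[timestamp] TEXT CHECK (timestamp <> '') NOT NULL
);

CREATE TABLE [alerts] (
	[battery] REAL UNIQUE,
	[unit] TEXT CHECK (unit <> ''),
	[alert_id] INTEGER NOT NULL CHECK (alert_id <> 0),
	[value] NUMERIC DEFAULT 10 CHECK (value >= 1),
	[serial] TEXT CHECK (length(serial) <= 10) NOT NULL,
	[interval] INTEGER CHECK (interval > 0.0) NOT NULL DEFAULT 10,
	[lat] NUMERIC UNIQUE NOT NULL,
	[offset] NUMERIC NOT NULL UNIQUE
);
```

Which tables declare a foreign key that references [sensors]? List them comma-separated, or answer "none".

none

No REFERENCES clause anywhere in the schema names sensors.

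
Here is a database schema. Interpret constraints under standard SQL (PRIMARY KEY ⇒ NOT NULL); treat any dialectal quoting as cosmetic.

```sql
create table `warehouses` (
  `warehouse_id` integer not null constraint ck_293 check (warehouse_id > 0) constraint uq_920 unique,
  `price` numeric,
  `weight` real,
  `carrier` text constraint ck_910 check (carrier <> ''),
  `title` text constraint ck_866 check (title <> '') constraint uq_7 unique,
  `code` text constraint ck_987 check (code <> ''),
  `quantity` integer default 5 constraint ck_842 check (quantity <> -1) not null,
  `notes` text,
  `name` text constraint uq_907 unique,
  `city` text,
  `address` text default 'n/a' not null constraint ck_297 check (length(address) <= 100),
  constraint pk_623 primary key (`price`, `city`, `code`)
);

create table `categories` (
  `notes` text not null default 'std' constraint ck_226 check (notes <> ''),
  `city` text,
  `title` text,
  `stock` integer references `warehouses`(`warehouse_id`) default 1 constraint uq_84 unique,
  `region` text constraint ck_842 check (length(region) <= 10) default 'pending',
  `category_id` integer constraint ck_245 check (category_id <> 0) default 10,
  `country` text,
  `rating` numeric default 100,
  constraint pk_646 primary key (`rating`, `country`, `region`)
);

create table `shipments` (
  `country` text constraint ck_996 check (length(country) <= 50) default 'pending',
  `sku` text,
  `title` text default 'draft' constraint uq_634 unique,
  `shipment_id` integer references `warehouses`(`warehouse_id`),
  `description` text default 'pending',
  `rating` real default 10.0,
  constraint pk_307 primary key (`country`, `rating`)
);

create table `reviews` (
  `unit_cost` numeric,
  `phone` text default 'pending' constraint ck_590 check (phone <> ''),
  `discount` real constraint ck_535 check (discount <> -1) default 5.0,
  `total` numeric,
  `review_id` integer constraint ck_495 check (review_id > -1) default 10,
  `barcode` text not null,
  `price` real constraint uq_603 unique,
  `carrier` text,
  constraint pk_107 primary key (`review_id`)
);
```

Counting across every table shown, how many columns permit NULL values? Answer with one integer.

19

warehouses: 5 nullable (weight, carrier, title, notes, name — PK (price, city, code) and explicit NOT NULL columns excluded).
categories: 4 nullable (city, title, stock, category_id — PK (rating, country, region) and explicit NOT NULL columns excluded).
shipments: 4 nullable (sku, title, shipment_id, description — PK (country, rating) and explicit NOT NULL columns excluded).
reviews: 6 nullable (unit_cost, phone, discount, total, price, carrier — PK (review_id) and explicit NOT NULL columns excluded).
Total: 5 + 4 + 4 + 6 = 19.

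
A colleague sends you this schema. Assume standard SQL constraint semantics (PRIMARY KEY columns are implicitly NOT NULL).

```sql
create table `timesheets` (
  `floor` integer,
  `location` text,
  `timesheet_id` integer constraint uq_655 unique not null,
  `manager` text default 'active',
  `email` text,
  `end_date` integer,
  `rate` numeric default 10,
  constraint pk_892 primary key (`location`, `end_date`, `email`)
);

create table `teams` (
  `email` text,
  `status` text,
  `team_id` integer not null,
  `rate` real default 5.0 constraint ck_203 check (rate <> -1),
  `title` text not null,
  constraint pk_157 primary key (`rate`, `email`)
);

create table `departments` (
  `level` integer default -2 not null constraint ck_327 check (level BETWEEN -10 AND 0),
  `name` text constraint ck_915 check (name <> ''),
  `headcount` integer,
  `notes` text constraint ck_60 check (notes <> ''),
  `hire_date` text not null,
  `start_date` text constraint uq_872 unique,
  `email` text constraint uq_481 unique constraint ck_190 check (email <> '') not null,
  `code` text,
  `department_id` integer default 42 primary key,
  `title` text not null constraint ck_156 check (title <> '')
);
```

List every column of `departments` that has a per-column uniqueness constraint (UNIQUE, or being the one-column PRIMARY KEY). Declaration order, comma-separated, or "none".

start_date, email, department_id

- level: no UNIQUE or single-column PK constraint.
- name: no UNIQUE or single-column PK constraint.
- headcount: no UNIQUE or single-column PK constraint.
- notes: no UNIQUE or single-column PK constraint.
- hire_date: no UNIQUE or single-column PK constraint.
- start_date: declared UNIQUE → unique.
- email: declared UNIQUE → unique.
- code: no UNIQUE or single-column PK constraint.
- department_id: single-column PRIMARY KEY → unique.
- title: no UNIQUE or single-column PK constraint.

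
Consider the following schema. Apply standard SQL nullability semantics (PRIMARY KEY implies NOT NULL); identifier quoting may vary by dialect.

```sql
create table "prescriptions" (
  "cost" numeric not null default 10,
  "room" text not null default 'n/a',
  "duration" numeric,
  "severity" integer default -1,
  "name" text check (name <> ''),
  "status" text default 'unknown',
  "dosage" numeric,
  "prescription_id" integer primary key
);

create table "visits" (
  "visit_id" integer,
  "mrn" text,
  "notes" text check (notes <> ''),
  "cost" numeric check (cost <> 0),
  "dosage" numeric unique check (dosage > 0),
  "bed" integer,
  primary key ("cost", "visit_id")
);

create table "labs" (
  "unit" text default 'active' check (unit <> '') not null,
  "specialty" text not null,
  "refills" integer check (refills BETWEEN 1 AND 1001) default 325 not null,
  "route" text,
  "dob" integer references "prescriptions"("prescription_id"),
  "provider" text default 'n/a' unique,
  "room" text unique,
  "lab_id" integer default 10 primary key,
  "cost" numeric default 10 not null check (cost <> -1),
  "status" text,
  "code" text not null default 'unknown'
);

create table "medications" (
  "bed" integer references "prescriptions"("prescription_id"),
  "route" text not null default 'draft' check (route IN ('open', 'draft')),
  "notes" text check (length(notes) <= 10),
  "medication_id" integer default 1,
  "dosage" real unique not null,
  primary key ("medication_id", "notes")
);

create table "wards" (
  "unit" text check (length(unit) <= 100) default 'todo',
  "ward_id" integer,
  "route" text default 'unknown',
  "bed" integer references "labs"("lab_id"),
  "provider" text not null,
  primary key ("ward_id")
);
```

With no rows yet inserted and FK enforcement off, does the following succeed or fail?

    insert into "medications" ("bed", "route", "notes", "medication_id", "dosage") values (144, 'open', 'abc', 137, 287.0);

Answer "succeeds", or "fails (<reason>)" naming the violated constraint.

NOT NULL columns: dosage is supplied; medication_id is supplied; notes is supplied; route is supplied.
CHECK constraints: 'open' satisfies (route IN ('open', 'draft')); 'abc' satisfies (length(notes) <= 10).
No constraint is violated.

succeeds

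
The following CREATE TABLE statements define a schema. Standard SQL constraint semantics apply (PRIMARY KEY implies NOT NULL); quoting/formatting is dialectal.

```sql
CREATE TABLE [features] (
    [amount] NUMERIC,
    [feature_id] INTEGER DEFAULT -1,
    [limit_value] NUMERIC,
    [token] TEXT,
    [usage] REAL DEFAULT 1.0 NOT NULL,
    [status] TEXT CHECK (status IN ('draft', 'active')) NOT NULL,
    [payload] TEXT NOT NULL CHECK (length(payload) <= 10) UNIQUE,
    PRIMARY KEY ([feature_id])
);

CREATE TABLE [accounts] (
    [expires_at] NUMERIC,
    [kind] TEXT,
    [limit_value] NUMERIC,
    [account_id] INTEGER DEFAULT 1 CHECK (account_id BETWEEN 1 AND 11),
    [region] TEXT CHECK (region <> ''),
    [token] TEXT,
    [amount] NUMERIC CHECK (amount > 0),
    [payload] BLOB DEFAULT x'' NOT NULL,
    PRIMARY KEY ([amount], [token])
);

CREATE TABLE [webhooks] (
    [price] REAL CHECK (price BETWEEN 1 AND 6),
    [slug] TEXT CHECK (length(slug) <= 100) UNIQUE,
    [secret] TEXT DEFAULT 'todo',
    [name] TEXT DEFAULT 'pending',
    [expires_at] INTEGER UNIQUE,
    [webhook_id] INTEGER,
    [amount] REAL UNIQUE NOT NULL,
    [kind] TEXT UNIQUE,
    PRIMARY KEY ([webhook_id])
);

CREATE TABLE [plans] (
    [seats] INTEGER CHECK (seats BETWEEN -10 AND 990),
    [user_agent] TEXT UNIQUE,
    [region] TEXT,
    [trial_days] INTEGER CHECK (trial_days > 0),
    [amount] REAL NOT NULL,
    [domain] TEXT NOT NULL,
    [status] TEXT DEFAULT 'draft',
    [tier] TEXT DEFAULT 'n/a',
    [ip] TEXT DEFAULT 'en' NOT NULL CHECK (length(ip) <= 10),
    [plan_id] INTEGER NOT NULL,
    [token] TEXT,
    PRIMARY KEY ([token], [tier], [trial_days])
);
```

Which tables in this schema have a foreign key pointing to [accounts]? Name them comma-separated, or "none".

No REFERENCES clause anywhere in the schema names accounts.

none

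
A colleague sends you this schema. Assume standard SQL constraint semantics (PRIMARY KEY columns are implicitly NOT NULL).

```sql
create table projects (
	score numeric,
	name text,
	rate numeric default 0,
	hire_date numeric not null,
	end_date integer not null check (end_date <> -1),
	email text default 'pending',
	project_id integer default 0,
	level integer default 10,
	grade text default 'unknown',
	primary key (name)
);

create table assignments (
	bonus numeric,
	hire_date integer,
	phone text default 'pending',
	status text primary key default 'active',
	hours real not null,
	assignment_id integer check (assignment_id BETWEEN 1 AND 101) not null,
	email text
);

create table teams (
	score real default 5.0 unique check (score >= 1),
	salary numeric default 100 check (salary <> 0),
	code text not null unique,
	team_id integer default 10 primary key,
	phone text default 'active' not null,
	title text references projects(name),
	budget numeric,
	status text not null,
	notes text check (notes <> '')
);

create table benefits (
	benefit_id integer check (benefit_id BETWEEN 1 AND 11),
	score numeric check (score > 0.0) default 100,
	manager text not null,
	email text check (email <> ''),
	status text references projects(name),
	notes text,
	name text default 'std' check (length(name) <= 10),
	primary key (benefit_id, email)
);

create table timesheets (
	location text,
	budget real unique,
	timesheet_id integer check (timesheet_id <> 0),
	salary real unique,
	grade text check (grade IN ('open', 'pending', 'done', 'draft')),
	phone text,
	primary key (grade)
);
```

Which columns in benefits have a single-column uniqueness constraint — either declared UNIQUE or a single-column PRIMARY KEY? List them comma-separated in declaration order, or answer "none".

none

- benefit_id: part of a composite PRIMARY KEY — only the tuple is unique, not this column on its own.
- score: no UNIQUE or single-column PK constraint.
- manager: no UNIQUE or single-column PK constraint.
- email: part of a composite PRIMARY KEY — only the tuple is unique, not this column on its own.
- status: no UNIQUE or single-column PK constraint.
- notes: no UNIQUE or single-column PK constraint.
- name: no UNIQUE or single-column PK constraint.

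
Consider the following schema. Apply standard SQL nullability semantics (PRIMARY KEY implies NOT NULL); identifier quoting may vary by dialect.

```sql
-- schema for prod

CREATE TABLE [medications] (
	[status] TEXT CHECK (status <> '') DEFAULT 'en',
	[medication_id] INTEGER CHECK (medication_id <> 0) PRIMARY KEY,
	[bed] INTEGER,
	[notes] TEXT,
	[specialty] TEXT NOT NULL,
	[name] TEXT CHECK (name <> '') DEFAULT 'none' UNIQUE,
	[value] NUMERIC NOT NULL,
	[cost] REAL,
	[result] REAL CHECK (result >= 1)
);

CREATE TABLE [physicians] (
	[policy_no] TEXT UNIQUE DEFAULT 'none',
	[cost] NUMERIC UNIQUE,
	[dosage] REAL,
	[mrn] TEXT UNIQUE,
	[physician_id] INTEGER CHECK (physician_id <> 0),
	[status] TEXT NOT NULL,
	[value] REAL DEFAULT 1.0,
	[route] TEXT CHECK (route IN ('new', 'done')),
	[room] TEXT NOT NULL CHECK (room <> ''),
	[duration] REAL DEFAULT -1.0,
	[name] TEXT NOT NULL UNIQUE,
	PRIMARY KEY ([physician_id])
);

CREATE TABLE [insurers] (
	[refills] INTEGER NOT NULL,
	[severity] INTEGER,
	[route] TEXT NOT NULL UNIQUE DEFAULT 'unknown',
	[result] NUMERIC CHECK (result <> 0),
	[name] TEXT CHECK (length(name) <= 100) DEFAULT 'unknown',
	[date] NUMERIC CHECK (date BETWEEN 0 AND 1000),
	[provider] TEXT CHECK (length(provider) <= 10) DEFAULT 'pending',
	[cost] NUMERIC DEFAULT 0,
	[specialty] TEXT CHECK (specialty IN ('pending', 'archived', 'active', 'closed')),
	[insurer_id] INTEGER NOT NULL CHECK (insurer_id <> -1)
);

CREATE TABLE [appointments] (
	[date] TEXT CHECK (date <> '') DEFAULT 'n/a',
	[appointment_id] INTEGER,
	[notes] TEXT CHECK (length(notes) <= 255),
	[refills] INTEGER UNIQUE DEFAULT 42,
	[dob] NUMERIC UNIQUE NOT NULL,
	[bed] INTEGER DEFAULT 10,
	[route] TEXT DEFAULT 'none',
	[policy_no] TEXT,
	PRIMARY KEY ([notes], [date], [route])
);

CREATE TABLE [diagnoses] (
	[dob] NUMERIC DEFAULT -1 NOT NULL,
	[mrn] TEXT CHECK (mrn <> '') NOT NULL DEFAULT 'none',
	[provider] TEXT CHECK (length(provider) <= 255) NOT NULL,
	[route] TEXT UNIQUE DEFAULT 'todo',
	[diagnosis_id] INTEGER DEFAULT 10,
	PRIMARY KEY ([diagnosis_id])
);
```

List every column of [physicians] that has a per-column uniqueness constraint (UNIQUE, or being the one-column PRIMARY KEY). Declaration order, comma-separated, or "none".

- policy_no: declared UNIQUE → unique.
- cost: declared UNIQUE → unique.
- dosage: no UNIQUE or single-column PK constraint.
- mrn: declared UNIQUE → unique.
- physician_id: single-column PRIMARY KEY → unique.
- status: no UNIQUE or single-column PK constraint.
- value: no UNIQUE or single-column PK constraint.
- route: no UNIQUE or single-column PK constraint.
- room: no UNIQUE or single-column PK constraint.
- duration: no UNIQUE or single-column PK constraint.
- name: declared UNIQUE → unique.

policy_no, cost, mrn, physician_id, name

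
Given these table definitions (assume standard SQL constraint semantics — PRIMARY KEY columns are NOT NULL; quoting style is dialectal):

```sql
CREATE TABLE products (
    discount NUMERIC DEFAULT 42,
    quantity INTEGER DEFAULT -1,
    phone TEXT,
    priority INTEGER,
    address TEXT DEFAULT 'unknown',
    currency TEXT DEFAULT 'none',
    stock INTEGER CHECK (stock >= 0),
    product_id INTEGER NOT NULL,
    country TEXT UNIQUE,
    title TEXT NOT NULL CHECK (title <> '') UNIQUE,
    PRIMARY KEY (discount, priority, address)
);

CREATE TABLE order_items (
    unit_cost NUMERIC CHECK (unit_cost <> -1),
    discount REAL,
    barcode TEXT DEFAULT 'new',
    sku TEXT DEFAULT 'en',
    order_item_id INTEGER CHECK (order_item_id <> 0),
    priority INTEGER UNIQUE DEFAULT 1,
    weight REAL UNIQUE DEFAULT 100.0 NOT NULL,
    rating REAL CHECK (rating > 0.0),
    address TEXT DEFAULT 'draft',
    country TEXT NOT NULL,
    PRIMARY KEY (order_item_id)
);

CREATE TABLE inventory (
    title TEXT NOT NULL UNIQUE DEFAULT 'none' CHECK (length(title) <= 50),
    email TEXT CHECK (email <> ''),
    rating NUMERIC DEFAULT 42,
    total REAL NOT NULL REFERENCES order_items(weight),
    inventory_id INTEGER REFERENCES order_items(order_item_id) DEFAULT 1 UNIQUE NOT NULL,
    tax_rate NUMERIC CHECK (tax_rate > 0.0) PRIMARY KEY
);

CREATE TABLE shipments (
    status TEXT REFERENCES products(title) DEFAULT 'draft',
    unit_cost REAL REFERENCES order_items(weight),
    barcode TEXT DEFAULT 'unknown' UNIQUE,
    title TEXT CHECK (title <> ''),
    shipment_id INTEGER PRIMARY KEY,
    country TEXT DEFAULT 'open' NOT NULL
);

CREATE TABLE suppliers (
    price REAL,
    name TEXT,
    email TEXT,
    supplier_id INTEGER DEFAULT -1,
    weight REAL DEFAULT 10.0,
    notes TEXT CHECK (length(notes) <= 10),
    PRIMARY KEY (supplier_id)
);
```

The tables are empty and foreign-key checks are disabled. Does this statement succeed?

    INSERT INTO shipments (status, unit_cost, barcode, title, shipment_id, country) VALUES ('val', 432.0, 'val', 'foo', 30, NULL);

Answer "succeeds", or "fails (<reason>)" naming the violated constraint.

country is explicitly set to NULL, but country is declared NOT NULL.

fails (NOT NULL on country)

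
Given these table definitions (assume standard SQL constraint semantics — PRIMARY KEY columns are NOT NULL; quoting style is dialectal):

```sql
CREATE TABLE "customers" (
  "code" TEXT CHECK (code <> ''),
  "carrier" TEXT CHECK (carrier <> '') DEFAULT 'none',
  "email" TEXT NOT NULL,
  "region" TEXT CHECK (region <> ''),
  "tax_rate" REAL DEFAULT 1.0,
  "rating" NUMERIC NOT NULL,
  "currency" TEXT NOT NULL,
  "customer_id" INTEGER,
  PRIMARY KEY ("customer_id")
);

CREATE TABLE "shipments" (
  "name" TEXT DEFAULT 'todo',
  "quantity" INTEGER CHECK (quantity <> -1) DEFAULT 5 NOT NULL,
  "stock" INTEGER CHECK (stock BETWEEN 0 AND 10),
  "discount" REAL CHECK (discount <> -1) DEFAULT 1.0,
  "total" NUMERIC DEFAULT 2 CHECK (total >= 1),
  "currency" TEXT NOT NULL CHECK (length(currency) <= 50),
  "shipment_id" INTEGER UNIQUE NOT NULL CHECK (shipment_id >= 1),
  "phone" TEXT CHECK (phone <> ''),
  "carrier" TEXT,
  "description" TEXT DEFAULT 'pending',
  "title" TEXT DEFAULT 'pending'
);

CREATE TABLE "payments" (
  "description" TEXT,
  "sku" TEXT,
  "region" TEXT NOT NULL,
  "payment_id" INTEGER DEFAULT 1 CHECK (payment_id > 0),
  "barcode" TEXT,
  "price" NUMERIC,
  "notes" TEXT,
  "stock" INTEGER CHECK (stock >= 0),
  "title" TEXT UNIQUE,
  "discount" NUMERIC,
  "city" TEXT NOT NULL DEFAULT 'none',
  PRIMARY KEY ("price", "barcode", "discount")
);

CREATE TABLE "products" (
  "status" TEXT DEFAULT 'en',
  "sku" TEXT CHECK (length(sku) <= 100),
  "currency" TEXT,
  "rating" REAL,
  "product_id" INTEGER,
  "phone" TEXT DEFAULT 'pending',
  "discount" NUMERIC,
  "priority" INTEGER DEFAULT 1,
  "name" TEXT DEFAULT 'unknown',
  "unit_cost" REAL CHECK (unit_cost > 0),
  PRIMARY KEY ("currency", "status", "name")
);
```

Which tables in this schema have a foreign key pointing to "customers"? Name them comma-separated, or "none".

none

No REFERENCES clause anywhere in the schema names customers.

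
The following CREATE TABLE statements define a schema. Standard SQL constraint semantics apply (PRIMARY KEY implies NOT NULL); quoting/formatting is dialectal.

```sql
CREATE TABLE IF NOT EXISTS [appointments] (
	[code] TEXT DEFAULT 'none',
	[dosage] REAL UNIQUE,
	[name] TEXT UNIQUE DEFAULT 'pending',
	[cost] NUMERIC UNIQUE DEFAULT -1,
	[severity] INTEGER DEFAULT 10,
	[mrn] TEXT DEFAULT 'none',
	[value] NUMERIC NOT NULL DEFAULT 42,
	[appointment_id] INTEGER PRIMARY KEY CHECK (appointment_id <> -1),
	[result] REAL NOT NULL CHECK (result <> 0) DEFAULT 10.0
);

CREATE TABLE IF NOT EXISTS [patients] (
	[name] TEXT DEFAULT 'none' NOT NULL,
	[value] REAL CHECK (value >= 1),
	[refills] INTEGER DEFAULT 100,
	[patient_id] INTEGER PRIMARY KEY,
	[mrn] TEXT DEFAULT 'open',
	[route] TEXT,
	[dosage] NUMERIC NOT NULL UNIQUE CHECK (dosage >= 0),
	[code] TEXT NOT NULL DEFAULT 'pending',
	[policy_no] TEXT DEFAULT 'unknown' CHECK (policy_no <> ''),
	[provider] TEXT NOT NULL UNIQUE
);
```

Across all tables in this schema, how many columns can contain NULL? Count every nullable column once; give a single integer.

11

appointments: 6 nullable (code, dosage, name, cost, severity, mrn — PK (appointment_id) and explicit NOT NULL columns excluded).
patients: 5 nullable (value, refills, mrn, route, policy_no — PK (patient_id) and explicit NOT NULL columns excluded).
Total: 6 + 5 = 11.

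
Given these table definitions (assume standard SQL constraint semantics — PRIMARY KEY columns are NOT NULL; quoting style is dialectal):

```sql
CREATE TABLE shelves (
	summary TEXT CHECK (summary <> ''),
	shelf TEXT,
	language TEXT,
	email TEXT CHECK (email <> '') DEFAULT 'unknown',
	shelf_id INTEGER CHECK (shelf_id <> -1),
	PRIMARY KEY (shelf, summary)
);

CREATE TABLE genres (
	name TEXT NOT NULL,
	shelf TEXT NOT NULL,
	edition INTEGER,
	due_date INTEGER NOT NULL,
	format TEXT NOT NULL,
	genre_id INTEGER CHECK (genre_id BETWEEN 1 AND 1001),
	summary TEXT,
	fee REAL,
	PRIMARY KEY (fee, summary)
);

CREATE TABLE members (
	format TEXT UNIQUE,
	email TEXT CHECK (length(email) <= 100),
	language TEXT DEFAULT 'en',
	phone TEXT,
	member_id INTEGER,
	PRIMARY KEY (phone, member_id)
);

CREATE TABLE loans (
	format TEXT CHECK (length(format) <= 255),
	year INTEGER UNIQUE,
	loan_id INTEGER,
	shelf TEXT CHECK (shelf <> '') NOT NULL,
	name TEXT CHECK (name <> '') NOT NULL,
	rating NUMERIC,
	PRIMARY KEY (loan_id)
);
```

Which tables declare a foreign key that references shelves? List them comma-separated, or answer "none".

No REFERENCES clause anywhere in the schema names shelves.

none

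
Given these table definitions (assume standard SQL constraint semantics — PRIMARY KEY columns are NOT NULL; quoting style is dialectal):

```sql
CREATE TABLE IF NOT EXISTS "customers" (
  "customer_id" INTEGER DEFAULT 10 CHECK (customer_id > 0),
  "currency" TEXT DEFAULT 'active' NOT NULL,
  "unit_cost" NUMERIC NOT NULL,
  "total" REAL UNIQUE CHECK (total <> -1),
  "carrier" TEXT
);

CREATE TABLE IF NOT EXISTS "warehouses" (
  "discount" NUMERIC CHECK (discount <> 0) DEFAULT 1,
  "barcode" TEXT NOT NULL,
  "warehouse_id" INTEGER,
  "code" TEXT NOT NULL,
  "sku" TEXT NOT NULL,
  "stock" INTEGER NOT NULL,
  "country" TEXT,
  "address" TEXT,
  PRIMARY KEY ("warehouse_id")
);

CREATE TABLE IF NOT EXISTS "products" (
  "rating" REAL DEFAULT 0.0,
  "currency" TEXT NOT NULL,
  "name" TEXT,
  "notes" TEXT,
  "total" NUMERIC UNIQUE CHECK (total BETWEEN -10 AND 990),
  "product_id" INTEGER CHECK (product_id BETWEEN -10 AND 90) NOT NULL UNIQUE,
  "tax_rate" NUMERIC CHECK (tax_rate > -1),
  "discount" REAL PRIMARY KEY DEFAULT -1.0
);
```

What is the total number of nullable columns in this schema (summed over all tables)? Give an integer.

customers: 3 nullable (customer_id, total, carrier — PK none and explicit NOT NULL columns excluded).
warehouses: 3 nullable (discount, country, address — PK (warehouse_id) and explicit NOT NULL columns excluded).
products: 5 nullable (rating, name, notes, total, tax_rate — PK (discount) and explicit NOT NULL columns excluded).
Total: 3 + 3 + 5 = 11.

11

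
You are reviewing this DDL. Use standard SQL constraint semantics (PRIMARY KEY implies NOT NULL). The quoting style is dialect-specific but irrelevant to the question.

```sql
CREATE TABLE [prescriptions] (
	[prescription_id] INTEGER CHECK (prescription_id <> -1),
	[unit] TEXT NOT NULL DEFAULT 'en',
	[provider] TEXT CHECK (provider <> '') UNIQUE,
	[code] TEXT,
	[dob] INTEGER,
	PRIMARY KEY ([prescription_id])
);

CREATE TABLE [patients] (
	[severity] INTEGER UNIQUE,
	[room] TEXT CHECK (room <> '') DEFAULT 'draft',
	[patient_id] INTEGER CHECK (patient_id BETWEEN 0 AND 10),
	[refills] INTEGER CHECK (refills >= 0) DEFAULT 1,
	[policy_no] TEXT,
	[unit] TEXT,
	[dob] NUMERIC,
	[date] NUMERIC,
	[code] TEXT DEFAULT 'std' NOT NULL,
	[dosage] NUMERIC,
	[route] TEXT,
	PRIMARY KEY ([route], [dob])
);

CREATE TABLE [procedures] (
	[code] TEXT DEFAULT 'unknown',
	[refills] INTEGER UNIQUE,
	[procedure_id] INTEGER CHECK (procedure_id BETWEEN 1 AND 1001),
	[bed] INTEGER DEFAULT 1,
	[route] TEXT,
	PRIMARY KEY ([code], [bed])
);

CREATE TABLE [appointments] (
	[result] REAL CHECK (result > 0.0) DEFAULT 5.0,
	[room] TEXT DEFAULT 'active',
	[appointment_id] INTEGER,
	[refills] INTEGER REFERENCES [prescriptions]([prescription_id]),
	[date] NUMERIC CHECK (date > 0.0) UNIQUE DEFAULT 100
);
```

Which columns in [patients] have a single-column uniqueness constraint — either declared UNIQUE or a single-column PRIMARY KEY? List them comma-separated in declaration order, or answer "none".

severity

- severity: declared UNIQUE → unique.
- room: no UNIQUE or single-column PK constraint.
- patient_id: no UNIQUE or single-column PK constraint.
- refills: no UNIQUE or single-column PK constraint.
- policy_no: no UNIQUE or single-column PK constraint.
- unit: no UNIQUE or single-column PK constraint.
- dob: part of a composite PRIMARY KEY — only the tuple is unique, not this column on its own.
- date: no UNIQUE or single-column PK constraint.
- code: no UNIQUE or single-column PK constraint.
- dosage: no UNIQUE or single-column PK constraint.
- route: part of a composite PRIMARY KEY — only the tuple is unique, not this column on its own.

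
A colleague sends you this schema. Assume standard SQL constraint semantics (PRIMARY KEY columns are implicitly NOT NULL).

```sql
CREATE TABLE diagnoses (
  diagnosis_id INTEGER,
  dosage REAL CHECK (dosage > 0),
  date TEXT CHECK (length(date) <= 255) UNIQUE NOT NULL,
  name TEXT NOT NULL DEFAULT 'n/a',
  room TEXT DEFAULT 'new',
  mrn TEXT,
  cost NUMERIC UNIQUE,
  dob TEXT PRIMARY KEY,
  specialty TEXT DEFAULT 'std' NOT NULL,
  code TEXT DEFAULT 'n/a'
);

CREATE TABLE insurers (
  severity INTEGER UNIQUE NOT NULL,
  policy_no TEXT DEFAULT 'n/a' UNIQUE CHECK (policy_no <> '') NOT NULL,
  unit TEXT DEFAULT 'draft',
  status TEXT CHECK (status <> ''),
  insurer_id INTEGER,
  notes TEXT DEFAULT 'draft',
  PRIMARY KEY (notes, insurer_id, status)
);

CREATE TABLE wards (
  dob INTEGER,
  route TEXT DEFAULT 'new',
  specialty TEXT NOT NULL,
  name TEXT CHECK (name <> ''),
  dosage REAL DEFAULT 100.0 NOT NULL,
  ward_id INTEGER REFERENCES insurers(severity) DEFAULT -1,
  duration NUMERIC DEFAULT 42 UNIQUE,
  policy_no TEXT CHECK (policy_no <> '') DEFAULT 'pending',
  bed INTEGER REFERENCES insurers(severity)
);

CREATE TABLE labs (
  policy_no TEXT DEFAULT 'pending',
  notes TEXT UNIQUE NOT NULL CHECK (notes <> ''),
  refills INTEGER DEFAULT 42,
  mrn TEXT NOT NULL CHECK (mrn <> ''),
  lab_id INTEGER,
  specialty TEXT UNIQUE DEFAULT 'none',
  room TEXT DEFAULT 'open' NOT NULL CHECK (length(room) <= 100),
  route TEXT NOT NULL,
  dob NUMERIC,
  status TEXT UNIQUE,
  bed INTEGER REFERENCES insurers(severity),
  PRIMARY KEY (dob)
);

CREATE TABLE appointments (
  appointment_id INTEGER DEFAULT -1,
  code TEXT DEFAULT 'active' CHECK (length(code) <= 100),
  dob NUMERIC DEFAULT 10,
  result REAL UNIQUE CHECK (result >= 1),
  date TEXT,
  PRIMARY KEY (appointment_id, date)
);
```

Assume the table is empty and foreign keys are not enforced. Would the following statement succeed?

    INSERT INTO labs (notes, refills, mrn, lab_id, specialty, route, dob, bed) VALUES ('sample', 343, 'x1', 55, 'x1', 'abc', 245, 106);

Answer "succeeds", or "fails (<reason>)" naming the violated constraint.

succeeds

NOT NULL columns: dob is supplied; mrn is supplied; notes is supplied; room defaults to 'open'; route is supplied.
CHECK constraints: 'sample' satisfies (notes <> ''); 'x1' satisfies (mrn <> '').
No constraint is violated.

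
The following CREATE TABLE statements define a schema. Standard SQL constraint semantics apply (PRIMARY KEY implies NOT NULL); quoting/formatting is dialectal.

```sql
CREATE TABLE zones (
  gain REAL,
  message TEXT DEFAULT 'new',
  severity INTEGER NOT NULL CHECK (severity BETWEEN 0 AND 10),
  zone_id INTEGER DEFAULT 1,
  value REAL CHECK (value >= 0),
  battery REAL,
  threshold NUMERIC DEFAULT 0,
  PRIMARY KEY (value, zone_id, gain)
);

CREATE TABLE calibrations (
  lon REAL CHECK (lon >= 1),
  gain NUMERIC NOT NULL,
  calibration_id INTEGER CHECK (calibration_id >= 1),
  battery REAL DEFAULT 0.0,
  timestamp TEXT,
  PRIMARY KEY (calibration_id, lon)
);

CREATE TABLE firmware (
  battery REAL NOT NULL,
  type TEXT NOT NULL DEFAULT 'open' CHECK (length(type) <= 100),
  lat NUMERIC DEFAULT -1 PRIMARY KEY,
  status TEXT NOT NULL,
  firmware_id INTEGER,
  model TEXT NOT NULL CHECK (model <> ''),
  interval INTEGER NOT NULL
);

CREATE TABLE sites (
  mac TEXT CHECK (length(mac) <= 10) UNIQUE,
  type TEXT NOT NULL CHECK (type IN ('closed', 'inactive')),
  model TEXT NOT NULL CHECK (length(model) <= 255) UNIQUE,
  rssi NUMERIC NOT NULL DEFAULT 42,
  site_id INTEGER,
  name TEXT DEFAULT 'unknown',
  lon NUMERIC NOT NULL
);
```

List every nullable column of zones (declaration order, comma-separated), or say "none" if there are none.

- gain: part of the PRIMARY KEY, which implies NOT NULL → not nullable.
- message: DEFAULT only fills an omitted column; an explicit NULL is still allowed → nullable.
- severity: declared NOT NULL → not nullable.
- zone_id: part of the PRIMARY KEY, which implies NOT NULL → not nullable.
- value: part of the PRIMARY KEY, which implies NOT NULL → not nullable.
- battery: no NOT NULL constraint applies → nullable.
- threshold: DEFAULT only fills an omitted column; an explicit NULL is still allowed → nullable.

message, battery, threshold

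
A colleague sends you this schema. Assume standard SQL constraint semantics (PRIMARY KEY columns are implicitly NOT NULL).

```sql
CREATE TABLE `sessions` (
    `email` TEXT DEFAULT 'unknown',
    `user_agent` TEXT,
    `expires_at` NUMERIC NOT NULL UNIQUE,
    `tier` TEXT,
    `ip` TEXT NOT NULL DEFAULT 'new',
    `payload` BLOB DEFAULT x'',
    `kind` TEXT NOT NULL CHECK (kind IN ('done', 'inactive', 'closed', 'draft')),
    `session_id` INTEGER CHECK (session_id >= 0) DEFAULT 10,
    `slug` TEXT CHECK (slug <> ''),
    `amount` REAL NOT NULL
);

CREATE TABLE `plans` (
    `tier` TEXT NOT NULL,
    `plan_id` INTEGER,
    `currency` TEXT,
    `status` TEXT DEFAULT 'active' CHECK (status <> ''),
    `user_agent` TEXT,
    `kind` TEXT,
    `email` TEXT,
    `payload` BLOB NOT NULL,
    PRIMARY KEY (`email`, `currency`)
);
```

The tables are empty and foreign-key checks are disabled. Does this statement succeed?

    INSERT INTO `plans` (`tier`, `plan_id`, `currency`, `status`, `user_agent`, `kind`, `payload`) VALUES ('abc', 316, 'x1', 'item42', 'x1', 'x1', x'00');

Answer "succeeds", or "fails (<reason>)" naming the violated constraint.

email is omitted from the column list and has no DEFAULT, so it would receive NULL.
But email is part of the PRIMARY KEY (implied NOT NULL).

fails (NOT NULL on email)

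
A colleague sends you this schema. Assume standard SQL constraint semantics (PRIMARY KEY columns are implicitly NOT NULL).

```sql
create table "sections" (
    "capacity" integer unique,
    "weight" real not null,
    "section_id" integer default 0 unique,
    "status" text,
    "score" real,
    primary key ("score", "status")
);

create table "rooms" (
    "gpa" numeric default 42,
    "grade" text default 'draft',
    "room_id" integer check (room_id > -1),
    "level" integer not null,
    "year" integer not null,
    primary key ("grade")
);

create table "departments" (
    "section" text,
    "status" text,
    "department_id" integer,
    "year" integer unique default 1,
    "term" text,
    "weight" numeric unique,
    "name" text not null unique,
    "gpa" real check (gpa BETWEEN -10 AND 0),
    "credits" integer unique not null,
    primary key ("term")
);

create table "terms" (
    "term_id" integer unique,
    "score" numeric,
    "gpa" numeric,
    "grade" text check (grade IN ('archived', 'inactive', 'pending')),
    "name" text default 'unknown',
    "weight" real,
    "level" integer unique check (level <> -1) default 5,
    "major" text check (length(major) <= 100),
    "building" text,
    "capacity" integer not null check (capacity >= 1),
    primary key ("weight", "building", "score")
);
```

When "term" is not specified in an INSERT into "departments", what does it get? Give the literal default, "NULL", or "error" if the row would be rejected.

error

term has no DEFAULT clause.
Omitting it would insert NULL, but it is part of the PRIMARY KEY, so the INSERT fails.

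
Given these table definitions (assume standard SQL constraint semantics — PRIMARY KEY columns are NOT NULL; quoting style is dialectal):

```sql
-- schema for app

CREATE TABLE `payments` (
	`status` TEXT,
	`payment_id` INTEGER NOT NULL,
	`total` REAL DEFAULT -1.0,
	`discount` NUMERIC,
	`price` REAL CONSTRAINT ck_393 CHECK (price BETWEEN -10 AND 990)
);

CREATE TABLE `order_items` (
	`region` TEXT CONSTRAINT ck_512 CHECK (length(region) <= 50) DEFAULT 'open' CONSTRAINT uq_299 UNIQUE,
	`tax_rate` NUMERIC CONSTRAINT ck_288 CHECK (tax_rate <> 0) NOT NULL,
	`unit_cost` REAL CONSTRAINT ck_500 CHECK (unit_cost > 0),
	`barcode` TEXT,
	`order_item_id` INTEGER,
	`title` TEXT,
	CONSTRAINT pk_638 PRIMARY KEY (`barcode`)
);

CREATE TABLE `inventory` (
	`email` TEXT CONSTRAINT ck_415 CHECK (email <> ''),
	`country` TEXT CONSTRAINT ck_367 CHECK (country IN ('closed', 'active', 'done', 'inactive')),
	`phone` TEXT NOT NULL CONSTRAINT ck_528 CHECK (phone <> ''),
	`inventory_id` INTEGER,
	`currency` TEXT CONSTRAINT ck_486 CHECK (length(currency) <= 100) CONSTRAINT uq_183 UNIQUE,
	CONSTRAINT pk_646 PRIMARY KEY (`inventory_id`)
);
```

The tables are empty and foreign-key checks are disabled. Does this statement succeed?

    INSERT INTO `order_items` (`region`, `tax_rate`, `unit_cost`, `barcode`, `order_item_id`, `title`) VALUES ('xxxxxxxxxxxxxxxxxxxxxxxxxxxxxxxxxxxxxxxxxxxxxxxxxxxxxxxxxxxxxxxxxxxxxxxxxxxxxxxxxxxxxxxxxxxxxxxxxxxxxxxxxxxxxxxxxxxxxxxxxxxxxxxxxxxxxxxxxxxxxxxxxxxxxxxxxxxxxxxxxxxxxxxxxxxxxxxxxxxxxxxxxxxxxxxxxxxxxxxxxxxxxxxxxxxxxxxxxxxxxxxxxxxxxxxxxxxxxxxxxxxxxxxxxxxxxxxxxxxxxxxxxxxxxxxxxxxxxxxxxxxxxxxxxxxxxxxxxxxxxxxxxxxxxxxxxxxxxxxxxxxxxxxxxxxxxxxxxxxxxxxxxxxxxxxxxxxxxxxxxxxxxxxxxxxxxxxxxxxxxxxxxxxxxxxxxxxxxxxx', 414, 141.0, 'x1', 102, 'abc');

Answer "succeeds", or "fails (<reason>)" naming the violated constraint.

The value 'xxxxxxxxxxxxxxxxxxxxxxxxxxxxxxxxxxxxxxxxxxxxxxxxxxxxxxxxxxxxxxxxxxxxxxxxxxxxxxxxxxxxxxxxxxxxxxxxxxxxxxxxxxxxxxxxxxxxxxxxxxxxxxxxxxxxxxxxxxxxxxxxxxxxxxxxxxxxxxxxxxxxxxxxxxxxxxxxxxxxxxxxxxxxxxxxxxxxxxxxxxxxxxxxxxxxxxxxxxxxxxxxxxxxxxxxxxxxxxxxxxxxxxxxxxxxxxxxxxxxxxxxxxxxxxxxxxxxxxxxxxxxxxxxxxxxxxxxxxxxxxxxxxxxxxxxxxxxxxxxxxxxxxxxxxxxxxxxxxxxxxxxxxxxxxxxxxxxxxxxxxxxxxxxxxxxxxxxxxxxxxxxxxxxxxxxxxxxxxxx' for region violates CHECK (length(region) <= 50).

fails (CHECK on region)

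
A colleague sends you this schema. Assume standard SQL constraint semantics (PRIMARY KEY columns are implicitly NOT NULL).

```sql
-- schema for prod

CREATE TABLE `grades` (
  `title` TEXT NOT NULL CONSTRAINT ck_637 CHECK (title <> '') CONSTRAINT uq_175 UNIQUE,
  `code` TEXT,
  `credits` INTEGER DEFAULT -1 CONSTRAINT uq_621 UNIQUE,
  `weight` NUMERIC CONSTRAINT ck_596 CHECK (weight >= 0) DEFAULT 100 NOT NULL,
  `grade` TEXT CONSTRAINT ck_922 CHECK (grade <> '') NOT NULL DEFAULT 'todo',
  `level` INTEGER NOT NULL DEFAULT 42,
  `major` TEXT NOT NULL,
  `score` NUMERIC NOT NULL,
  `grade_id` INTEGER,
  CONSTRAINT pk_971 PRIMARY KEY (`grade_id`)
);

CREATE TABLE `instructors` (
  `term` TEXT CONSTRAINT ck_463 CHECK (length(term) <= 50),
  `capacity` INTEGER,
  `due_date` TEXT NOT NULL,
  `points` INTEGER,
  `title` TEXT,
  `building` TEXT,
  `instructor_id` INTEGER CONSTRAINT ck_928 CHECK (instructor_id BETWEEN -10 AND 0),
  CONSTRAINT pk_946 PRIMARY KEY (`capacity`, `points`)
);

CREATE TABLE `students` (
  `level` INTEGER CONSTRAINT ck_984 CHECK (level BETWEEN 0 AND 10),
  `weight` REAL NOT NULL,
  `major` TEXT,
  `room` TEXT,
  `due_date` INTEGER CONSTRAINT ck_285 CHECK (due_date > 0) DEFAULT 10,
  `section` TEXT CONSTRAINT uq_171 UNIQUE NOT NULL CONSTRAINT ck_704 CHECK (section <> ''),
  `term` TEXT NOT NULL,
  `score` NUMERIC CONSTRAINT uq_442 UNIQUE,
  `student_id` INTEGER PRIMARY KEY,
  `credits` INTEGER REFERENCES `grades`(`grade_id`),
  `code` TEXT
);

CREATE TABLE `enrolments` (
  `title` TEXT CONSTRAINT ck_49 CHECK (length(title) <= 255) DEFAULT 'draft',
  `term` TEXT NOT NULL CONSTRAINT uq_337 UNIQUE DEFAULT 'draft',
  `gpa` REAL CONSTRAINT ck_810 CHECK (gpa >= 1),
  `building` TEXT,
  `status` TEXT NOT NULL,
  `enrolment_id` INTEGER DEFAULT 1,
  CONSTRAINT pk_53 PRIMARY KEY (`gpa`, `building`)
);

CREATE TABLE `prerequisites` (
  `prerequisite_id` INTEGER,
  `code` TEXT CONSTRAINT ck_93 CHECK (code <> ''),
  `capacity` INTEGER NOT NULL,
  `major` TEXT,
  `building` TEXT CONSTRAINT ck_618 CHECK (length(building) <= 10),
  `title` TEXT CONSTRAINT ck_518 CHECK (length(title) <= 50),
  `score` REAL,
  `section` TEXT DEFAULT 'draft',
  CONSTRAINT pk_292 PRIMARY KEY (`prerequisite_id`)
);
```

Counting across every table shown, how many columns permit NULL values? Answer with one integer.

21

grades: 2 nullable (code, credits — PK (grade_id) and explicit NOT NULL columns excluded).
instructors: 4 nullable (term, title, building, instructor_id — PK (capacity, points) and explicit NOT NULL columns excluded).
students: 7 nullable (level, major, room, due_date, score, credits, code — PK (student_id) and explicit NOT NULL columns excluded).
enrolments: 2 nullable (title, enrolment_id — PK (gpa, building) and explicit NOT NULL columns excluded).
prerequisites: 6 nullable (code, major, building, title, score, section — PK (prerequisite_id) and explicit NOT NULL columns excluded).
Total: 2 + 4 + 7 + 2 + 6 = 21.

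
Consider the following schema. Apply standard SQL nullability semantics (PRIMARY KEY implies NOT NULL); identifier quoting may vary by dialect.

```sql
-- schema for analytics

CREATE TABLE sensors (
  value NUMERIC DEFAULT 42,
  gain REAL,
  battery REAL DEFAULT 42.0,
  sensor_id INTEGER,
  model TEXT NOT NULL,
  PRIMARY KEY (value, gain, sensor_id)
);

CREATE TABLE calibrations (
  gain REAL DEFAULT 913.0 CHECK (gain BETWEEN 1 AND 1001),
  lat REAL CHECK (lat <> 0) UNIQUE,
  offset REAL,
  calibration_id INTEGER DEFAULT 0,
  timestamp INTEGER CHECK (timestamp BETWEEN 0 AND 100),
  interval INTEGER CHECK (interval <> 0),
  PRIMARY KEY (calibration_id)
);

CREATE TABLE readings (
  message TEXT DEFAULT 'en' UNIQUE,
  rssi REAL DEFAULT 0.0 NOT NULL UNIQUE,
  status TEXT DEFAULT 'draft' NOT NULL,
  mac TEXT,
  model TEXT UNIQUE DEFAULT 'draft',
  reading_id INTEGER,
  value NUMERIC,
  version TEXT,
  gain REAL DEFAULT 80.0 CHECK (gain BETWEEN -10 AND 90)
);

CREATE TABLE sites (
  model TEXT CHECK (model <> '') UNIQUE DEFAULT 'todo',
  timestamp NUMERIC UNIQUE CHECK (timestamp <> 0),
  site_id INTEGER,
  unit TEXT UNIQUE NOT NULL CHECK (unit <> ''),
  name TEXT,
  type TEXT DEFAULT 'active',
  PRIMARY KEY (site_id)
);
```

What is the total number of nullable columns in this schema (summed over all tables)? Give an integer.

sensors: 1 nullable (battery — PK (value, gain, sensor_id) and explicit NOT NULL columns excluded).
calibrations: 5 nullable (gain, lat, offset, timestamp, interval — PK (calibration_id) and explicit NOT NULL columns excluded).
readings: 7 nullable (message, mac, model, reading_id, value, version, gain — PK none and explicit NOT NULL columns excluded).
sites: 4 nullable (model, timestamp, name, type — PK (site_id) and explicit NOT NULL columns excluded).
Total: 1 + 5 + 7 + 4 = 17.

17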